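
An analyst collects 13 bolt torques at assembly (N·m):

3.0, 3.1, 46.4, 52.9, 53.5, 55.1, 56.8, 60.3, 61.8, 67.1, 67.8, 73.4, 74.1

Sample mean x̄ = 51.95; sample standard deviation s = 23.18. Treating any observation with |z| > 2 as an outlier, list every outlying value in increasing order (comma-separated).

Cutoffs at x̄ ± 2s: 51.95 ± 2·23.18 = [5.59, 98.31].
3.0: z = -2.11, |z| > 2 → outlier.
3.1: z = -2.11, |z| > 2 → outlier.
Every other value lies within [5.59, 98.31].

3.0, 3.1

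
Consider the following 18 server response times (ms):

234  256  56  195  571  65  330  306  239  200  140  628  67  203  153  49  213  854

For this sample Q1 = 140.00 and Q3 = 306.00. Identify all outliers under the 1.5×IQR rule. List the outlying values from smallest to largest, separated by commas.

571, 628, 854

IQR = Q3 − Q1 = 306.00 − 140.00 = 166.00.
Lower fence = Q1 − 1.5·IQR = 140.00 − 249.00 = -109.00.
Upper fence = Q3 + 1.5·IQR = 306.00 + 249.00 = 555.00.
571 > 555.00 → outlier.
628 > 555.00 → outlier.
854 > 555.00 → outlier.
All remaining values lie within [-109.00, 555.00].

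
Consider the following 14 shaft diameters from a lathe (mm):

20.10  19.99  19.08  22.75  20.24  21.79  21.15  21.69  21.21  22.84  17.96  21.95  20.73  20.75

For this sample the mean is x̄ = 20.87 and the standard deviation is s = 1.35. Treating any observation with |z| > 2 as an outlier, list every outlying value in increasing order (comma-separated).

17.96

Cutoffs at x̄ ± 2s: 20.87 ± 2·1.35 = [18.17, 23.57].
17.96: z = -2.16, |z| > 2 → outlier.
Every other value lies within [18.17, 23.57].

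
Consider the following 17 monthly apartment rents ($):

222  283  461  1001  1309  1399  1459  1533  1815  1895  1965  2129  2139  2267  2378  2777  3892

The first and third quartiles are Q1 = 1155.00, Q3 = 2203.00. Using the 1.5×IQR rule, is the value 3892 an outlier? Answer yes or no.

yes

IQR = Q3 − Q1 = 2203.00 − 1155.00 = 1048.00.
Lower fence = Q1 − 1.5·IQR = 1155.00 − 1572.00 = -417.00.
Upper fence = Q3 + 1.5·IQR = 2203.00 + 1572.00 = 3775.00.
3892 lies above the upper fence.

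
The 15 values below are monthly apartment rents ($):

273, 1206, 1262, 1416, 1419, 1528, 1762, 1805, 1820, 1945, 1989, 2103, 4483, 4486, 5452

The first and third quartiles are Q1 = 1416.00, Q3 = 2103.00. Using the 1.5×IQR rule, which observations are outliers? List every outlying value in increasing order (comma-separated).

IQR = Q3 − Q1 = 2103.00 − 1416.00 = 687.00.
Lower fence = Q1 − 1.5·IQR = 1416.00 − 1030.50 = 385.50.
Upper fence = Q3 + 1.5·IQR = 2103.00 + 1030.50 = 3133.50.
273 < 385.50 → outlier.
4483 > 3133.50 → outlier.
4486 > 3133.50 → outlier.
5452 > 3133.50 → outlier.
All remaining values lie within [385.50, 3133.50].

273, 4483, 4486, 5452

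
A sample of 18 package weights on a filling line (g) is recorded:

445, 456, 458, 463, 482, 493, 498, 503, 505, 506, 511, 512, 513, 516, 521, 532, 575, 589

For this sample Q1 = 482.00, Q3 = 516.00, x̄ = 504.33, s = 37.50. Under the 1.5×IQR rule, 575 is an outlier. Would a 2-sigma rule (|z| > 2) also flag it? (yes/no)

z = (575 − 504.33) / 37.50 = 1.88.
|z| = 1.88 ≤ 2.

no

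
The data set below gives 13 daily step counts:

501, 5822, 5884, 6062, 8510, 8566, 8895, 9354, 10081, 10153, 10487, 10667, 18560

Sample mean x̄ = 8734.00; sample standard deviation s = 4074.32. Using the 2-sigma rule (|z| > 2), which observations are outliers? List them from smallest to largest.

Cutoffs at x̄ ± 2s: 8734.00 ± 2·4074.32 = [585.36, 16882.64].
501: z = -2.02, |z| > 2 → outlier.
18560: z = 2.41, |z| > 2 → outlier.
Every other value lies within [585.36, 16882.64].

501, 18560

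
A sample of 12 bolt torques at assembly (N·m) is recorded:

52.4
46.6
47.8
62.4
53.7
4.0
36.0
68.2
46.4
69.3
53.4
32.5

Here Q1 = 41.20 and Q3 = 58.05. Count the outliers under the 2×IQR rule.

IQR = 16.85; fences at 41.20 − 33.70 = 7.50 and 58.05 + 33.70 = 91.75.
Outside the cutoffs: 4.0.

1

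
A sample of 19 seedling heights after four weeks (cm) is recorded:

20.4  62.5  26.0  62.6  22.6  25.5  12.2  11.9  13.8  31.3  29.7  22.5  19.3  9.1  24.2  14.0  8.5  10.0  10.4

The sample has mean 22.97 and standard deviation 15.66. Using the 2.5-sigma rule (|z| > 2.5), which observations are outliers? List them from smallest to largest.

Cutoffs at x̄ ± 2.5s: 22.97 ± 2.5·15.66 = [-16.18, 62.12].
62.5: z = 2.52, |z| > 2.5 → outlier.
62.6: z = 2.53, |z| > 2.5 → outlier.
Every other value lies within [-16.18, 62.12].

62.5, 62.6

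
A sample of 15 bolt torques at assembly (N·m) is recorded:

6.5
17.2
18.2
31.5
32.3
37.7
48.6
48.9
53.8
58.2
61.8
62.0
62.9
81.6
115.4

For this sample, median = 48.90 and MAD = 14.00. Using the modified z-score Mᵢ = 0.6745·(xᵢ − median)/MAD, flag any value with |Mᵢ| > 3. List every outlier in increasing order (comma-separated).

115.4

|Mᵢ| > 3 ⇔ |xᵢ − 48.90| > 3·14.00/0.6745 = 62.27.
So outliers lie outside [-13.37, 111.17].
115.4: M = 3.20 → outlier.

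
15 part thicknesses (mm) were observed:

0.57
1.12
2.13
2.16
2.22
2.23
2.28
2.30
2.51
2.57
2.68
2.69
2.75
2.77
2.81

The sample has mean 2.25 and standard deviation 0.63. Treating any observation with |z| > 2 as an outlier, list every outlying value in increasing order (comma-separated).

0.57

Cutoffs at x̄ ± 2s: 2.25 ± 2·0.63 = [0.99, 3.51].
0.57: z = -2.67, |z| > 2 → outlier.
Every other value lies within [0.99, 3.51].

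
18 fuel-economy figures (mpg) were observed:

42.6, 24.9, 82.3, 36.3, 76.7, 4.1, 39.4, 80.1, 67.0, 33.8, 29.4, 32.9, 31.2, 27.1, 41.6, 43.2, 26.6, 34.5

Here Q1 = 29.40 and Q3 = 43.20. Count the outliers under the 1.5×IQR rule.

5

IQR = 13.80; fences at 29.40 − 20.70 = 8.70 and 43.20 + 20.70 = 63.90.
Outside the cutoffs: 4.1, 67.0, 76.7, 80.1, 82.3.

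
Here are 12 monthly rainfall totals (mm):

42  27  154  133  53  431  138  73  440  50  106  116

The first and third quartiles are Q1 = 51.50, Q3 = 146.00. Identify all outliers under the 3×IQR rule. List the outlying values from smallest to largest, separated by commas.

IQR = Q3 − Q1 = 146.00 − 51.50 = 94.50.
Lower fence = Q1 − 3·IQR = 51.50 − 283.50 = -232.00.
Upper fence = Q3 + 3·IQR = 146.00 + 283.50 = 429.50.
431 > 429.50 → outlier.
440 > 429.50 → outlier.
All remaining values lie within [-232.00, 429.50].

431, 440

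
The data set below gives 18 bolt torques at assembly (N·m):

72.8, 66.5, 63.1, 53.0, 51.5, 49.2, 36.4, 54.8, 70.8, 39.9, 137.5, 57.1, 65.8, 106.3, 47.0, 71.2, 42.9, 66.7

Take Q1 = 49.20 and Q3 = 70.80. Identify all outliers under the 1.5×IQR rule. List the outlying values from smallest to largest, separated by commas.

106.3, 137.5

IQR = Q3 − Q1 = 70.80 − 49.20 = 21.60.
Lower fence = Q1 − 1.5·IQR = 49.20 − 32.40 = 16.80.
Upper fence = Q3 + 1.5·IQR = 70.80 + 32.40 = 103.20.
106.3 > 103.20 → outlier.
137.5 > 103.20 → outlier.
All remaining values lie within [16.80, 103.20].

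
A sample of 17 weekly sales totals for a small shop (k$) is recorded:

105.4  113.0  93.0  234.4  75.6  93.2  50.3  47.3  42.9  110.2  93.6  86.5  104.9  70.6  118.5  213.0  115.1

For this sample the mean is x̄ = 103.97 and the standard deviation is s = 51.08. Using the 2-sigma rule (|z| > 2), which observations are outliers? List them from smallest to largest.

Cutoffs at x̄ ± 2s: 103.97 ± 2·51.08 = [1.81, 206.13].
213.0: z = 2.13, |z| > 2 → outlier.
234.4: z = 2.55, |z| > 2 → outlier.
Every other value lies within [1.81, 206.13].

213.0, 234.4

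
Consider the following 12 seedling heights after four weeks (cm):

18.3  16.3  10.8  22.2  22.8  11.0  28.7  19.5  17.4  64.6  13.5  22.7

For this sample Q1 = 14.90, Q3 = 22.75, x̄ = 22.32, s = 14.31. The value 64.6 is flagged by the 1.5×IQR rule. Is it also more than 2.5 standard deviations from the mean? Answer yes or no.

yes

z = (64.6 − 22.32) / 14.31 = 2.95.
|z| = 2.95 > 2.5.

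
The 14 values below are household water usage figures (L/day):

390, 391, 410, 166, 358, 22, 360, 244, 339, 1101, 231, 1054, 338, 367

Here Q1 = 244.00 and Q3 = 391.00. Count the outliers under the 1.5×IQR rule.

IQR = 147.00; fences at 244.00 − 220.50 = 23.50 and 391.00 + 220.50 = 611.50.
Outside the cutoffs: 22, 1054, 1101.

3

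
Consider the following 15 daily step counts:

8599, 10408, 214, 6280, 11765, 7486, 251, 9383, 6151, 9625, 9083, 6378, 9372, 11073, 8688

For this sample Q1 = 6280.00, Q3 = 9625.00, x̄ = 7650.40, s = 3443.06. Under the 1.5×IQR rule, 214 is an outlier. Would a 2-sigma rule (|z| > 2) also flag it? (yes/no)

yes

z = (214 − 7650.40) / 3443.06 = -2.16.
|z| = 2.16 > 2.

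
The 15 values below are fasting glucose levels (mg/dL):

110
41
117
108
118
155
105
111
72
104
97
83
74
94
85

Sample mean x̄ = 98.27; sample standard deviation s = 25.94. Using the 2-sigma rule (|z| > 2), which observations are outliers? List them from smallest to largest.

Cutoffs at x̄ ± 2s: 98.27 ± 2·25.94 = [46.39, 150.15].
41: z = -2.21, |z| > 2 → outlier.
155: z = 2.19, |z| > 2 → outlier.
Every other value lies within [46.39, 150.15].

41, 155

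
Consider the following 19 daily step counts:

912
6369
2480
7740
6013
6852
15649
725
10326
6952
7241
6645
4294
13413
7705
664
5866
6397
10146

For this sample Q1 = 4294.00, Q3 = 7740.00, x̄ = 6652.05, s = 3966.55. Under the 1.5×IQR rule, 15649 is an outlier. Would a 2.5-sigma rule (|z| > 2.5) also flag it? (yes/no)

no

z = (15649 − 6652.05) / 3966.55 = 2.27.
|z| = 2.27 ≤ 2.5.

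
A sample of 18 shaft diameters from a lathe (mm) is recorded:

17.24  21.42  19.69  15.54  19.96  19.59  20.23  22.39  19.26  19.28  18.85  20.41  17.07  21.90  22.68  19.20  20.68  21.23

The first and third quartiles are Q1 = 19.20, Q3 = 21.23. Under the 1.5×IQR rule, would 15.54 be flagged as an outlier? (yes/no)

yes

IQR = Q3 − Q1 = 21.23 − 19.20 = 2.03.
Lower fence = Q1 − 1.5·IQR = 19.20 − 3.045 = 16.155.
Upper fence = Q3 + 1.5·IQR = 21.23 + 3.045 = 24.275.
15.54 lies below the lower fence.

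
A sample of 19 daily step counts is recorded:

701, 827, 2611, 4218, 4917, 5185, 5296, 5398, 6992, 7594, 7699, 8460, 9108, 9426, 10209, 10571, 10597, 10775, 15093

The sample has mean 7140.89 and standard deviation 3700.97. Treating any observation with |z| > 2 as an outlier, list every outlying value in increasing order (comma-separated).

Cutoffs at x̄ ± 2s: 7140.89 ± 2·3700.97 = [-261.05, 14542.83].
15093: z = 2.15, |z| > 2 → outlier.
Every other value lies within [-261.05, 14542.83].

15093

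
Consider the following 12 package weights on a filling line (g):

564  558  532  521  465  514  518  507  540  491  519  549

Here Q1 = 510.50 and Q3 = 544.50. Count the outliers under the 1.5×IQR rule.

IQR = 34.00; fences at 510.50 − 51.00 = 459.50 and 544.50 + 51.00 = 595.50.
Every value lies within the cutoffs.

0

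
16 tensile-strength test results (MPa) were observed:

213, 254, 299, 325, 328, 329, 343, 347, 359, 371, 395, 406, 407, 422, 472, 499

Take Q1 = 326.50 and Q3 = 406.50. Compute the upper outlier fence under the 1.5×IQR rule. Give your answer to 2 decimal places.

526.50

IQR = Q3 − Q1 = 406.50 − 326.50 = 80.00.
Lower fence = Q1 − 1.5·IQR = 326.50 − 120.00 = 206.50.
Upper fence = Q3 + 1.5·IQR = 406.50 + 120.00 = 526.50.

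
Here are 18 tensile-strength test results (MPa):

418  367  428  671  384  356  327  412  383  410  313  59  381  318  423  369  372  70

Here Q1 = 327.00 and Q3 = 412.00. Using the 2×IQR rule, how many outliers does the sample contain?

3

IQR = 85.00; fences at 327.00 − 170.00 = 157.00 and 412.00 + 170.00 = 582.00.
Outside the cutoffs: 59, 70, 671.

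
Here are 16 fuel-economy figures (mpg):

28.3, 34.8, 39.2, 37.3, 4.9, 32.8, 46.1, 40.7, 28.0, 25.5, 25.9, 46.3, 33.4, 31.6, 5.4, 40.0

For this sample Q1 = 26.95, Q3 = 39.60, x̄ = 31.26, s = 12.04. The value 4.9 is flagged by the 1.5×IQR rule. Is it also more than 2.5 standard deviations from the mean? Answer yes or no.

z = (4.9 − 31.26) / 12.04 = -2.19.
|z| = 2.19 ≤ 2.5.

no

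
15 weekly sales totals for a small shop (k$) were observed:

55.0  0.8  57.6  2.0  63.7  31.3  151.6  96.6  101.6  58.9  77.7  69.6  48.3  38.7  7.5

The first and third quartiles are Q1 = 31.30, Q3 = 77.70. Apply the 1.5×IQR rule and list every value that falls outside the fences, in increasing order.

151.6

IQR = Q3 − Q1 = 77.70 − 31.30 = 46.40.
Lower fence = Q1 − 1.5·IQR = 31.30 − 69.60 = -38.30.
Upper fence = Q3 + 1.5·IQR = 77.70 + 69.60 = 147.30.
151.6 > 147.30 → outlier.
All remaining values lie within [-38.30, 147.30].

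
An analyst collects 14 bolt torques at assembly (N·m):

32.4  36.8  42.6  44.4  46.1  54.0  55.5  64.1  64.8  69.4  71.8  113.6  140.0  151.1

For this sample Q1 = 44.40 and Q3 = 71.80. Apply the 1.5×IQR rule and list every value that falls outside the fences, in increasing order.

113.6, 140.0, 151.1

IQR = Q3 − Q1 = 71.80 − 44.40 = 27.40.
Lower fence = Q1 − 1.5·IQR = 44.40 − 41.10 = 3.30.
Upper fence = Q3 + 1.5·IQR = 71.80 + 41.10 = 112.90.
113.6 > 112.90 → outlier.
140.0 > 112.90 → outlier.
151.1 > 112.90 → outlier.
All remaining values lie within [3.30, 112.90].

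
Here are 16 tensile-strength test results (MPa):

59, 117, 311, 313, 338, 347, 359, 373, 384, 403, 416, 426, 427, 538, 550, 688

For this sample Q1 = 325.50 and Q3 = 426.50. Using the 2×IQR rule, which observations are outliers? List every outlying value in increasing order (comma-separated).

IQR = Q3 − Q1 = 426.50 − 325.50 = 101.00.
Lower fence = Q1 − 2·IQR = 325.50 − 202.00 = 123.50.
Upper fence = Q3 + 2·IQR = 426.50 + 202.00 = 628.50.
59 < 123.50 → outlier.
117 < 123.50 → outlier.
688 > 628.50 → outlier.
All remaining values lie within [123.50, 628.50].

59, 117, 688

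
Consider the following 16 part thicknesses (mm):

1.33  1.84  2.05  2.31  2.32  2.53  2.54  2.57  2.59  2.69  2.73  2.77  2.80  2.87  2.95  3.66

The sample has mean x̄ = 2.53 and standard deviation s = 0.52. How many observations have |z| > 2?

Cutoffs: x̄ ± 2s = [1.49, 3.57].
Outside the cutoffs: 1.33, 3.66.

2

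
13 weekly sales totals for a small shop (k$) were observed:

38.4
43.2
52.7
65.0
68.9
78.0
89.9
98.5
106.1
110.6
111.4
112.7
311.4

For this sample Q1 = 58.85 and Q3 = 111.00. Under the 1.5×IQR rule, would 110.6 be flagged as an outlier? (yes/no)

IQR = Q3 − Q1 = 111.00 − 58.85 = 52.15.
Lower fence = Q1 − 1.5·IQR = 58.85 − 78.225 = -19.375.
Upper fence = Q3 + 1.5·IQR = 111.00 + 78.225 = 189.225.
110.6 lies within [-19.375, 189.225].

no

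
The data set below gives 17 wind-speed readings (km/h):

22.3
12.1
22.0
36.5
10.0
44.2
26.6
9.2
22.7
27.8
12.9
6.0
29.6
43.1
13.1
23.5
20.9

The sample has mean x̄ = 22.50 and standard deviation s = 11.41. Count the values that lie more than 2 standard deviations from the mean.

Cutoffs: x̄ ± 2s = [-0.32, 45.32].
Every value lies within the cutoffs.

0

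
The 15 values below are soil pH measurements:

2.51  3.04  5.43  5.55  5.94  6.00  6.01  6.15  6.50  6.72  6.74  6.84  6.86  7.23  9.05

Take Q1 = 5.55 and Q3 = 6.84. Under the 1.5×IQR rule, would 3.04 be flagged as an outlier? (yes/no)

IQR = Q3 − Q1 = 6.84 − 5.55 = 1.29.
Lower fence = Q1 − 1.5·IQR = 5.55 − 1.935 = 3.615.
Upper fence = Q3 + 1.5·IQR = 6.84 + 1.935 = 8.775.
3.04 lies below the lower fence.

yes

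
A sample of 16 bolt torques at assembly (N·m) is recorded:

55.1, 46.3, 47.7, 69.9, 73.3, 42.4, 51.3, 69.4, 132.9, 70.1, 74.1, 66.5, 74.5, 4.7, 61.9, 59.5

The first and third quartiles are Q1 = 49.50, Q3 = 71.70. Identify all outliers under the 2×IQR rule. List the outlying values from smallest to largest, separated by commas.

4.7, 132.9

IQR = Q3 − Q1 = 71.70 − 49.50 = 22.20.
Lower fence = Q1 − 2·IQR = 49.50 − 44.40 = 5.10.
Upper fence = Q3 + 2·IQR = 71.70 + 44.40 = 116.10.
4.7 < 5.10 → outlier.
132.9 > 116.10 → outlier.
All remaining values lie within [5.10, 116.10].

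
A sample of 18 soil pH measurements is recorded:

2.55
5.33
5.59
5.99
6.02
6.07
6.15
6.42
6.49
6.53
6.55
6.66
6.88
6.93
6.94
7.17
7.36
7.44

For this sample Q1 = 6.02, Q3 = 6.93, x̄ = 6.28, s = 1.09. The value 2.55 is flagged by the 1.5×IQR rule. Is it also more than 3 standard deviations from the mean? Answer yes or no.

yes

z = (2.55 − 6.28) / 1.09 = -3.42.
|z| = 3.42 > 3.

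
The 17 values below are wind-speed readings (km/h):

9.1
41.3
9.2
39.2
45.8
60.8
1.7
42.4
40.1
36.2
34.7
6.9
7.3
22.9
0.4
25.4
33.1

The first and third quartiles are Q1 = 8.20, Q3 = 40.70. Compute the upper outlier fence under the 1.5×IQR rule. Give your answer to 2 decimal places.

89.45

IQR = Q3 − Q1 = 40.70 − 8.20 = 32.50.
Lower fence = Q1 − 1.5·IQR = 8.20 − 48.75 = -40.55.
Upper fence = Q3 + 1.5·IQR = 40.70 + 48.75 = 89.45.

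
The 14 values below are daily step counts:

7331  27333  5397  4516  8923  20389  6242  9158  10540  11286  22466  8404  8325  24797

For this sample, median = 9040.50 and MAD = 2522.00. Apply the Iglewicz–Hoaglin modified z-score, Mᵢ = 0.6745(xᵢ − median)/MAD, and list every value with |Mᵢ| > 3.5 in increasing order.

|Mᵢ| > 3.5 ⇔ |xᵢ − 9040.50| > 3.5·2522.00/0.6745 = 13086.73.
So outliers lie outside [-4046.23, 22127.23].
22466: M = 3.59 → outlier.
24797: M = 4.21 → outlier.
27333: M = 4.89 → outlier.

22466, 24797, 27333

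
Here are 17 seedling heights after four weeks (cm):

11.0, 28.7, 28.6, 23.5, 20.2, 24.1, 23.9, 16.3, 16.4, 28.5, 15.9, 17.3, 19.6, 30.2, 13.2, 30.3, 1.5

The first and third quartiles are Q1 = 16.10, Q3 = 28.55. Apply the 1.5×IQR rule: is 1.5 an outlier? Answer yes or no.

IQR = Q3 − Q1 = 28.55 − 16.10 = 12.45.
Lower fence = Q1 − 1.5·IQR = 16.10 − 18.675 = -2.575.
Upper fence = Q3 + 1.5·IQR = 28.55 + 18.675 = 47.225.
1.5 lies within [-2.575, 47.225].

no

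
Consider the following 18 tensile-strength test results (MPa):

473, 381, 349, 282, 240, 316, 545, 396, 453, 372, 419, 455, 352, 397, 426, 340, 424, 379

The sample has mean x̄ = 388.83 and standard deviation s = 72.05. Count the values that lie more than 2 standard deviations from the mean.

2

Cutoffs: x̄ ± 2s = [244.73, 532.93].
Outside the cutoffs: 240, 545.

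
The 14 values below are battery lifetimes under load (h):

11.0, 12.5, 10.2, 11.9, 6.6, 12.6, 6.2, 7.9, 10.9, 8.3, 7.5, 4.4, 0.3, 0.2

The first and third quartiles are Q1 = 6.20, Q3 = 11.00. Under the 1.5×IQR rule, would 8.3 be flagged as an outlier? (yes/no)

no

IQR = Q3 − Q1 = 11.00 − 6.20 = 4.80.
Lower fence = Q1 − 1.5·IQR = 6.20 − 7.20 = -1.00.
Upper fence = Q3 + 1.5·IQR = 11.00 + 7.20 = 18.20.
8.3 lies within [-1.00, 18.20].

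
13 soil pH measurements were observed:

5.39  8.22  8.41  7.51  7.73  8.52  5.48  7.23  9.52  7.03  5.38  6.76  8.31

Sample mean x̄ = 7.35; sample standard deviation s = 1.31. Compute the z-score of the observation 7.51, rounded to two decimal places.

0.12

z = (7.51 − 7.35) / 1.31 = 0.12.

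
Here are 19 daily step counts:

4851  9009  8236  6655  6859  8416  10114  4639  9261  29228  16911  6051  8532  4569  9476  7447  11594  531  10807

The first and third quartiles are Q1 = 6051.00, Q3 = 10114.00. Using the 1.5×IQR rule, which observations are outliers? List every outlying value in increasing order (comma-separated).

16911, 29228

IQR = Q3 − Q1 = 10114.00 − 6051.00 = 4063.00.
Lower fence = Q1 − 1.5·IQR = 6051.00 − 6094.50 = -43.50.
Upper fence = Q3 + 1.5·IQR = 10114.00 + 6094.50 = 16208.50.
16911 > 16208.50 → outlier.
29228 > 16208.50 → outlier.
All remaining values lie within [-43.50, 16208.50].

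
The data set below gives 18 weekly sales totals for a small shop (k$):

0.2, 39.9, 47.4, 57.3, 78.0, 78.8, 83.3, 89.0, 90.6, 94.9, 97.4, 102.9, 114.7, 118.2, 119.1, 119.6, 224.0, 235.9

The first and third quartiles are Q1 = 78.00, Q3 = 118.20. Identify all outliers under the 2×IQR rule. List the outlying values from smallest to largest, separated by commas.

IQR = Q3 − Q1 = 118.20 − 78.00 = 40.20.
Lower fence = Q1 − 2·IQR = 78.00 − 80.40 = -2.40.
Upper fence = Q3 + 2·IQR = 118.20 + 80.40 = 198.60.
224.0 > 198.60 → outlier.
235.9 > 198.60 → outlier.
All remaining values lie within [-2.40, 198.60].

224.0, 235.9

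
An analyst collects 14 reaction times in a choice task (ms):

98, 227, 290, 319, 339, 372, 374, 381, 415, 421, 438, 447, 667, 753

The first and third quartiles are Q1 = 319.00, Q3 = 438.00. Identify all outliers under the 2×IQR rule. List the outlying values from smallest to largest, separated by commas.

IQR = Q3 − Q1 = 438.00 − 319.00 = 119.00.
Lower fence = Q1 − 2·IQR = 319.00 − 238.00 = 81.00.
Upper fence = Q3 + 2·IQR = 438.00 + 238.00 = 676.00.
753 > 676.00 → outlier.
All remaining values lie within [81.00, 676.00].

753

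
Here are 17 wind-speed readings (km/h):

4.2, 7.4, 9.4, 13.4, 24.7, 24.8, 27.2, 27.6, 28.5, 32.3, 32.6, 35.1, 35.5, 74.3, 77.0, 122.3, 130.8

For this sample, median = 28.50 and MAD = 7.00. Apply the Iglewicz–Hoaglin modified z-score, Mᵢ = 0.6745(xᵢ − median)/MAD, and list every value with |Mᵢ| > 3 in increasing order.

|Mᵢ| > 3 ⇔ |xᵢ − 28.50| > 3·7.00/0.6745 = 31.13.
So outliers lie outside [-2.63, 59.63].
74.3: M = 4.41 → outlier.
77.0: M = 4.67 → outlier.
122.3: M = 9.04 → outlier.
130.8: M = 9.86 → outlier.

74.3, 77.0, 122.3, 130.8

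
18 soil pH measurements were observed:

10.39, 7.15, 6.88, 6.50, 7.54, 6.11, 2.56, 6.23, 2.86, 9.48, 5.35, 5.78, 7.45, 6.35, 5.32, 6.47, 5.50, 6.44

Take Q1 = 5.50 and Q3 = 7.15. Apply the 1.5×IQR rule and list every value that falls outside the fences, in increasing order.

2.56, 2.86, 10.39

IQR = Q3 − Q1 = 7.15 − 5.50 = 1.65.
Lower fence = Q1 − 1.5·IQR = 5.50 − 2.475 = 3.025.
Upper fence = Q3 + 1.5·IQR = 7.15 + 2.475 = 9.625.
2.56 < 3.025 → outlier.
2.86 < 3.025 → outlier.
10.39 > 9.625 → outlier.
All remaining values lie within [3.025, 9.625].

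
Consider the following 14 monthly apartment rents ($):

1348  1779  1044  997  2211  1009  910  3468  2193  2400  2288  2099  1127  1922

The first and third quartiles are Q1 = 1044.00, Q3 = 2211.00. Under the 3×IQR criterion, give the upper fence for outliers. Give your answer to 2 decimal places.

5712.00

IQR = Q3 − Q1 = 2211.00 − 1044.00 = 1167.00.
Lower fence = Q1 − 3·IQR = 1044.00 − 3501.00 = -2457.00.
Upper fence = Q3 + 3·IQR = 2211.00 + 3501.00 = 5712.00.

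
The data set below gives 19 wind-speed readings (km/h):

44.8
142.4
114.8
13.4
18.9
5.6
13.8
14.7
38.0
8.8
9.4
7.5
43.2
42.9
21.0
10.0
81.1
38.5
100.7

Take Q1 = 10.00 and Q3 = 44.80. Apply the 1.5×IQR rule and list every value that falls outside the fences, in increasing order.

100.7, 114.8, 142.4

IQR = Q3 − Q1 = 44.80 − 10.00 = 34.80.
Lower fence = Q1 − 1.5·IQR = 10.00 − 52.20 = -42.20.
Upper fence = Q3 + 1.5·IQR = 44.80 + 52.20 = 97.00.
100.7 > 97.00 → outlier.
114.8 > 97.00 → outlier.
142.4 > 97.00 → outlier.
All remaining values lie within [-42.20, 97.00].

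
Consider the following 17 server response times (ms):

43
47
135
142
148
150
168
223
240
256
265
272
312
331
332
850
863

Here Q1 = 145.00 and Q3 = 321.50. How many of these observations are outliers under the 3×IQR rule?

1

IQR = 176.50; fences at 145.00 − 529.50 = -384.50 and 321.50 + 529.50 = 851.00.
Outside the cutoffs: 863.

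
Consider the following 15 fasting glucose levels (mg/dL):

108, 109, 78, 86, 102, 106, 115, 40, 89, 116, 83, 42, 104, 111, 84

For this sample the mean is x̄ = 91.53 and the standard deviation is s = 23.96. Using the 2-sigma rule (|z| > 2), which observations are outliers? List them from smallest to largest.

40, 42

Cutoffs at x̄ ± 2s: 91.53 ± 2·23.96 = [43.61, 139.45].
40: z = -2.15, |z| > 2 → outlier.
42: z = -2.07, |z| > 2 → outlier.
Every other value lies within [43.61, 139.45].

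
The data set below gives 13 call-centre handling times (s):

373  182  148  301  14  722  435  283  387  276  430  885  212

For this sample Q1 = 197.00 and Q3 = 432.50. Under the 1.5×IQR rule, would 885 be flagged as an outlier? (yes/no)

yes

IQR = Q3 − Q1 = 432.50 − 197.00 = 235.50.
Lower fence = Q1 − 1.5·IQR = 197.00 − 353.25 = -156.25.
Upper fence = Q3 + 1.5·IQR = 432.50 + 353.25 = 785.75.
885 lies above the upper fence.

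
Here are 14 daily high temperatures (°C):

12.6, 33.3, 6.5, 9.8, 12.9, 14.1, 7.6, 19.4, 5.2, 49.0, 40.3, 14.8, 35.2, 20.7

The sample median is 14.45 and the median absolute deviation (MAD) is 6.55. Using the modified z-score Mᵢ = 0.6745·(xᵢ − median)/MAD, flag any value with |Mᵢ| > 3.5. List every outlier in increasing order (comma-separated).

|Mᵢ| > 3.5 ⇔ |xᵢ − 14.45| > 3.5·6.55/0.6745 = 33.99.
So outliers lie outside [-19.54, 48.44].
49.0: M = 3.56 → outlier.

49.0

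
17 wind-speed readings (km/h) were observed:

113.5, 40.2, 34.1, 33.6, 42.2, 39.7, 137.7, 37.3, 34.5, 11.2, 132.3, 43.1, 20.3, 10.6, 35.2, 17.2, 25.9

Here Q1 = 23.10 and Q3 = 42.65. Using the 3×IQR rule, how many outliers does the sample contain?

IQR = 19.55; fences at 23.10 − 58.65 = -35.55 and 42.65 + 58.65 = 101.30.
Outside the cutoffs: 113.5, 132.3, 137.7.

3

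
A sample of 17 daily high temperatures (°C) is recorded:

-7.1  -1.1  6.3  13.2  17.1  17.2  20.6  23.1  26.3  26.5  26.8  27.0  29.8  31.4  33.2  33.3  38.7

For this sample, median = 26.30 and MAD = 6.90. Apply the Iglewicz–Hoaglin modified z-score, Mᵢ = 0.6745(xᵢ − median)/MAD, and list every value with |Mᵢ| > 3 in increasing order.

-7.1

|Mᵢ| > 3 ⇔ |xᵢ − 26.30| > 3·6.90/0.6745 = 30.69.
So outliers lie outside [-4.39, 56.99].
-7.1: M = -3.26 → outlier.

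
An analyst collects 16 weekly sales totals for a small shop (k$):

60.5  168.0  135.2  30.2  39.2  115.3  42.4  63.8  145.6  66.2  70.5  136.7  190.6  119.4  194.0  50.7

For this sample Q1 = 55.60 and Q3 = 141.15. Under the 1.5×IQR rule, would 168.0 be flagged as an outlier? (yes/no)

IQR = Q3 − Q1 = 141.15 − 55.60 = 85.55.
Lower fence = Q1 − 1.5·IQR = 55.60 − 128.325 = -72.725.
Upper fence = Q3 + 1.5·IQR = 141.15 + 128.325 = 269.475.
168.0 lies within [-72.725, 269.475].

no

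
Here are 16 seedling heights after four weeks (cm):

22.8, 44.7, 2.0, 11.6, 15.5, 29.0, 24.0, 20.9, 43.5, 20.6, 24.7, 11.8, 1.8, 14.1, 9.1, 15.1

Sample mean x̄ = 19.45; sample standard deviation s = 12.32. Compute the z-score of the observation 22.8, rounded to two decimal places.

0.27

z = (22.8 − 19.45) / 12.32 = 0.27.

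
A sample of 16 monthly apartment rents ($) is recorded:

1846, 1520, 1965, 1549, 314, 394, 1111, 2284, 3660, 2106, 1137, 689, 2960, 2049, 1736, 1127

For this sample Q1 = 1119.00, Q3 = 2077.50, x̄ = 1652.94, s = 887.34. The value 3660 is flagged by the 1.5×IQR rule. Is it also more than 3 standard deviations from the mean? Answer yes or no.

no

z = (3660 − 1652.94) / 887.34 = 2.26.
|z| = 2.26 ≤ 3.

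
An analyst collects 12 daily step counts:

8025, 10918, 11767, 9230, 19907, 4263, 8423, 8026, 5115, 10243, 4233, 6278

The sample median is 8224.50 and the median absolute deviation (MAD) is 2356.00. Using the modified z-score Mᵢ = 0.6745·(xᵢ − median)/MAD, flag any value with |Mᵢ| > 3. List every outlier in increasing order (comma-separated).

|Mᵢ| > 3 ⇔ |xᵢ − 8224.50| > 3·2356.00/0.6745 = 10478.87.
So outliers lie outside [-2254.37, 18703.37].
19907: M = 3.34 → outlier.

19907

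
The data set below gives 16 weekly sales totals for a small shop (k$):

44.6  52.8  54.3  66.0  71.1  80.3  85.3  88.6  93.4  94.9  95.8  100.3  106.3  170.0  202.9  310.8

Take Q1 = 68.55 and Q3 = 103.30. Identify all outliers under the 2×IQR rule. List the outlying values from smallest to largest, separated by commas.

IQR = Q3 − Q1 = 103.30 − 68.55 = 34.75.
Lower fence = Q1 − 2·IQR = 68.55 − 69.50 = -0.95.
Upper fence = Q3 + 2·IQR = 103.30 + 69.50 = 172.80.
202.9 > 172.80 → outlier.
310.8 > 172.80 → outlier.
All remaining values lie within [-0.95, 172.80].

202.9, 310.8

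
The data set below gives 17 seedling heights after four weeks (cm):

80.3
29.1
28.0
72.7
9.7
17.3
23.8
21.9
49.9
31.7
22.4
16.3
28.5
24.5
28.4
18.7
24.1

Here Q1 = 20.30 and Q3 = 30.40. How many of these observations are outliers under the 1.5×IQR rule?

3

IQR = 10.10; fences at 20.30 − 15.15 = 5.15 and 30.40 + 15.15 = 45.55.
Outside the cutoffs: 49.9, 72.7, 80.3.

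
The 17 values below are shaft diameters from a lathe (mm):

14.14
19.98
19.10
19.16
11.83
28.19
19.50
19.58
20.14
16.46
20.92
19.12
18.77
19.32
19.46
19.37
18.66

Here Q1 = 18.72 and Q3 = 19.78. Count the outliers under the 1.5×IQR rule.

IQR = 1.06; fences at 18.72 − 1.59 = 17.13 and 19.78 + 1.59 = 21.37.
Outside the cutoffs: 11.83, 14.14, 16.46, 28.19.

4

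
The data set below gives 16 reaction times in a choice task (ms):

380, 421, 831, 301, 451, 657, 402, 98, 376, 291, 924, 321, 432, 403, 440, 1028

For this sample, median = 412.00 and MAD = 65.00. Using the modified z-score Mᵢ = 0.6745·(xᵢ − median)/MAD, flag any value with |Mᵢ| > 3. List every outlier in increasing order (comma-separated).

|Mᵢ| > 3 ⇔ |xᵢ − 412.00| > 3·65.00/0.6745 = 289.10.
So outliers lie outside [122.90, 701.10].
98: M = -3.26 → outlier.
831: M = 4.35 → outlier.
924: M = 5.31 → outlier.
1028: M = 6.39 → outlier.

98, 831, 924, 1028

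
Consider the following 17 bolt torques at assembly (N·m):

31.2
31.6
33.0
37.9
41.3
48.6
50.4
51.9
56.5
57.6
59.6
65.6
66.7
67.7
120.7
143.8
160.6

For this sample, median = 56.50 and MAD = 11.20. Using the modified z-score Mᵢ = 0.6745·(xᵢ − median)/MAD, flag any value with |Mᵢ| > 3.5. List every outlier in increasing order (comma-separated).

|Mᵢ| > 3.5 ⇔ |xᵢ − 56.50| > 3.5·11.20/0.6745 = 58.12.
So outliers lie outside [-1.62, 114.62].
120.7: M = 3.87 → outlier.
143.8: M = 5.26 → outlier.
160.6: M = 6.27 → outlier.

120.7, 143.8, 160.6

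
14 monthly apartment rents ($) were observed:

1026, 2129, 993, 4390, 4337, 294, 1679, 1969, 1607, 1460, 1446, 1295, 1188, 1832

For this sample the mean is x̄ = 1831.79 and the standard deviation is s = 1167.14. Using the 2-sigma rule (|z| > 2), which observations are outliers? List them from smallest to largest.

Cutoffs at x̄ ± 2s: 1831.79 ± 2·1167.14 = [-502.49, 4166.07].
4337: z = 2.15, |z| > 2 → outlier.
4390: z = 2.19, |z| > 2 → outlier.
Every other value lies within [-502.49, 4166.07].

4337, 4390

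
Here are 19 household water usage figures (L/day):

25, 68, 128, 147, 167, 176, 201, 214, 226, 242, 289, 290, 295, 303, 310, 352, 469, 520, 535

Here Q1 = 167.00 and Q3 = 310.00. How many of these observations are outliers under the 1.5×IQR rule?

IQR = 143.00; fences at 167.00 − 214.50 = -47.50 and 310.00 + 214.50 = 524.50.
Outside the cutoffs: 535.

1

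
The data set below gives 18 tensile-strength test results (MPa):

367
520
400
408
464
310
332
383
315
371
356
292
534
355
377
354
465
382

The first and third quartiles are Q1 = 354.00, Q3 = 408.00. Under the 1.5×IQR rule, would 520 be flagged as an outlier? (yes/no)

IQR = Q3 − Q1 = 408.00 − 354.00 = 54.00.
Lower fence = Q1 − 1.5·IQR = 354.00 − 81.00 = 273.00.
Upper fence = Q3 + 1.5·IQR = 408.00 + 81.00 = 489.00.
520 lies above the upper fence.

yes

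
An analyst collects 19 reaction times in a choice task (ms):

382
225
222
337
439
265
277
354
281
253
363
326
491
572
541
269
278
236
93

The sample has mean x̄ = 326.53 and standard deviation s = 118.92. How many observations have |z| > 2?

Cutoffs: x̄ ± 2s = [88.69, 564.37].
Outside the cutoffs: 572.

1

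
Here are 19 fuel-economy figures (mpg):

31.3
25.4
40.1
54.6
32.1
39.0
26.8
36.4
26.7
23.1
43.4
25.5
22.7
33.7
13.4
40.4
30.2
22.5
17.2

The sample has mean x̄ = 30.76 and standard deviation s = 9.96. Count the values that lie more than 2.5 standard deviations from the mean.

Cutoffs: x̄ ± 2.5s = [5.86, 55.66].
Every value lies within the cutoffs.

0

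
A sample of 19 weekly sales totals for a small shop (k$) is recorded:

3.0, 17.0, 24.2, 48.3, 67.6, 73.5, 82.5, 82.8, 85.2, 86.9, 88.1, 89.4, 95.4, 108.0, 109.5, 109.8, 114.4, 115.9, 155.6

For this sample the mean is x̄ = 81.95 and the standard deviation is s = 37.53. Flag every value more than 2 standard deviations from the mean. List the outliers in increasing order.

Cutoffs at x̄ ± 2s: 81.95 ± 2·37.53 = [6.89, 157.01].
3.0: z = -2.10, |z| > 2 → outlier.
Every other value lies within [6.89, 157.01].

3.0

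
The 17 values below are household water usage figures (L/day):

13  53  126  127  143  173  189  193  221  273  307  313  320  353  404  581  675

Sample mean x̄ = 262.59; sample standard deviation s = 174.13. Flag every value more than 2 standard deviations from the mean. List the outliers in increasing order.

Cutoffs at x̄ ± 2s: 262.59 ± 2·174.13 = [-85.67, 610.85].
675: z = 2.37, |z| > 2 → outlier.
Every other value lies within [-85.67, 610.85].

675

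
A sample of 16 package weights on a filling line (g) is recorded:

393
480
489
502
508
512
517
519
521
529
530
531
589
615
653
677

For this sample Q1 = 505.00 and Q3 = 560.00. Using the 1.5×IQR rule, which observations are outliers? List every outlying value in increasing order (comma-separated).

IQR = Q3 − Q1 = 560.00 − 505.00 = 55.00.
Lower fence = Q1 − 1.5·IQR = 505.00 − 82.50 = 422.50.
Upper fence = Q3 + 1.5·IQR = 560.00 + 82.50 = 642.50.
393 < 422.50 → outlier.
653 > 642.50 → outlier.
677 > 642.50 → outlier.
All remaining values lie within [422.50, 642.50].

393, 653, 677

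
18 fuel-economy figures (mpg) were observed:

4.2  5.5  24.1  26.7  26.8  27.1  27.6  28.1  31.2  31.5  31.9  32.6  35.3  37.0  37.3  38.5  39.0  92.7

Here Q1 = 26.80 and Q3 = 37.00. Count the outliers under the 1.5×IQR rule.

3

IQR = 10.20; fences at 26.80 − 15.30 = 11.50 and 37.00 + 15.30 = 52.30.
Outside the cutoffs: 4.2, 5.5, 92.7.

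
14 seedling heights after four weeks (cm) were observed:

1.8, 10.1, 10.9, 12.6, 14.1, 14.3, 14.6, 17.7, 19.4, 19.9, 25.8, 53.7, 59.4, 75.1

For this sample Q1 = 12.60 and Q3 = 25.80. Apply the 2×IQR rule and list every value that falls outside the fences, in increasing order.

IQR = Q3 − Q1 = 25.80 − 12.60 = 13.20.
Lower fence = Q1 − 2·IQR = 12.60 − 26.40 = -13.80.
Upper fence = Q3 + 2·IQR = 25.80 + 26.40 = 52.20.
53.7 > 52.20 → outlier.
59.4 > 52.20 → outlier.
75.1 > 52.20 → outlier.
All remaining values lie within [-13.80, 52.20].

53.7, 59.4, 75.1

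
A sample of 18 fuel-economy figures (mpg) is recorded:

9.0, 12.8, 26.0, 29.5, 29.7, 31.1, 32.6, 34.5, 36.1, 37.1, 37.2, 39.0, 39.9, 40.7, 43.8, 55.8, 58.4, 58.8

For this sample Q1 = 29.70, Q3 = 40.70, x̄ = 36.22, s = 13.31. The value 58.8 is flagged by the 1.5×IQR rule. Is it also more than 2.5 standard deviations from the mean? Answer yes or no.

no

z = (58.8 − 36.22) / 13.31 = 1.70.
|z| = 1.70 ≤ 2.5.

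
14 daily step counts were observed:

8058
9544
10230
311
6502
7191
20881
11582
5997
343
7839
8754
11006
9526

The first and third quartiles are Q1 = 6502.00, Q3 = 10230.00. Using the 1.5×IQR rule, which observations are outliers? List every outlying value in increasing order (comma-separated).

311, 343, 20881

IQR = Q3 − Q1 = 10230.00 − 6502.00 = 3728.00.
Lower fence = Q1 − 1.5·IQR = 6502.00 − 5592.00 = 910.00.
Upper fence = Q3 + 1.5·IQR = 10230.00 + 5592.00 = 15822.00.
311 < 910.00 → outlier.
343 < 910.00 → outlier.
20881 > 15822.00 → outlier.
All remaining values lie within [910.00, 15822.00].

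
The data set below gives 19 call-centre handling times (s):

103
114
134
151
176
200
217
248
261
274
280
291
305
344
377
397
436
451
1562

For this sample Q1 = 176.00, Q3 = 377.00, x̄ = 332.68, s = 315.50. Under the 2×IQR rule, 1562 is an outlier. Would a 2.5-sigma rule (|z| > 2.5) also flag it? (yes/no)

z = (1562 − 332.68) / 315.50 = 3.90.
|z| = 3.90 > 2.5.

yes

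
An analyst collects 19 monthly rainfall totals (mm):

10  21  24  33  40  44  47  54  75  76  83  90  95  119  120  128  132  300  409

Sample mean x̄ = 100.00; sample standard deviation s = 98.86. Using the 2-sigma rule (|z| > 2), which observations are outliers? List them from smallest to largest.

300, 409

Cutoffs at x̄ ± 2s: 100.00 ± 2·98.86 = [-97.72, 297.72].
300: z = 2.02, |z| > 2 → outlier.
409: z = 3.13, |z| > 2 → outlier.
Every other value lies within [-97.72, 297.72].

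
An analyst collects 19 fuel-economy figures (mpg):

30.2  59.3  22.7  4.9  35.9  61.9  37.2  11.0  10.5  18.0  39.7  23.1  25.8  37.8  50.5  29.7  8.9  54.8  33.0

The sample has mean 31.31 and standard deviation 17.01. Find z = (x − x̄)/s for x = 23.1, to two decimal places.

z = (23.1 − 31.31) / 17.01 = -0.48.

-0.48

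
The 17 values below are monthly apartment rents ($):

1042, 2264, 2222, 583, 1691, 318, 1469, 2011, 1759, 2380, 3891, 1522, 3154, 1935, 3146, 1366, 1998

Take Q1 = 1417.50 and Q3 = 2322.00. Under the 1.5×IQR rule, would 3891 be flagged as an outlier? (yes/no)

yes

IQR = Q3 − Q1 = 2322.00 − 1417.50 = 904.50.
Lower fence = Q1 − 1.5·IQR = 1417.50 − 1356.75 = 60.75.
Upper fence = Q3 + 1.5·IQR = 2322.00 + 1356.75 = 3678.75.
3891 lies above the upper fence.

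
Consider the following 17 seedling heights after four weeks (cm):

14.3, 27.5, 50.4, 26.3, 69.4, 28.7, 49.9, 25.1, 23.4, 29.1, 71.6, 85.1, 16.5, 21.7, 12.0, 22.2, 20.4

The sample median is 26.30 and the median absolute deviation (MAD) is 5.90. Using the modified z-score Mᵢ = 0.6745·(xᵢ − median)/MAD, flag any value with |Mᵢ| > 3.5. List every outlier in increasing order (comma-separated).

|Mᵢ| > 3.5 ⇔ |xᵢ − 26.30| > 3.5·5.90/0.6745 = 30.62.
So outliers lie outside [-4.32, 56.92].
69.4: M = 4.93 → outlier.
71.6: M = 5.18 → outlier.
85.1: M = 6.72 → outlier.

69.4, 71.6, 85.1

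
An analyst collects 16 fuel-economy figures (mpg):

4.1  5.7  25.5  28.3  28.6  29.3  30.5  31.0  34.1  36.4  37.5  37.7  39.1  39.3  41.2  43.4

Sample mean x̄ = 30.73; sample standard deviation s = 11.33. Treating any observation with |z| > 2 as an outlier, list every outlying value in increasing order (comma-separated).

Cutoffs at x̄ ± 2s: 30.73 ± 2·11.33 = [8.07, 53.39].
4.1: z = -2.35, |z| > 2 → outlier.
5.7: z = -2.21, |z| > 2 → outlier.
Every other value lies within [8.07, 53.39].

4.1, 5.7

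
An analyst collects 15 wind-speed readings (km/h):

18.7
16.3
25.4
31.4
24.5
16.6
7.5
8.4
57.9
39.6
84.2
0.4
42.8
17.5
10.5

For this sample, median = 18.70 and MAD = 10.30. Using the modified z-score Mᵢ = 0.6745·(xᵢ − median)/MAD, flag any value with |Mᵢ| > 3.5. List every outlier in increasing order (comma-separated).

84.2

|Mᵢ| > 3.5 ⇔ |xᵢ − 18.70| > 3.5·10.30/0.6745 = 53.45.
So outliers lie outside [-34.75, 72.15].
84.2: M = 4.29 → outlier.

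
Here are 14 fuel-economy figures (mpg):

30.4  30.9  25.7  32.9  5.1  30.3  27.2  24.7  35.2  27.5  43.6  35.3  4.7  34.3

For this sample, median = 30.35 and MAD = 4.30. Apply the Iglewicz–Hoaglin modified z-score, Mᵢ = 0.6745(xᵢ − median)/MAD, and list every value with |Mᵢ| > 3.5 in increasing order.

|Mᵢ| > 3.5 ⇔ |xᵢ − 30.35| > 3.5·4.30/0.6745 = 22.31.
So outliers lie outside [8.04, 52.66].
4.7: M = -4.02 → outlier.
5.1: M = -3.96 → outlier.

4.7, 5.1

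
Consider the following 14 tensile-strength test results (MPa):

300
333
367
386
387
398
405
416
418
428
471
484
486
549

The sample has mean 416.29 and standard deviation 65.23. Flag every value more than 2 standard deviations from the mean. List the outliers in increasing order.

549

Cutoffs at x̄ ± 2s: 416.29 ± 2·65.23 = [285.83, 546.75].
549: z = 2.03, |z| > 2 → outlier.
Every other value lies within [285.83, 546.75].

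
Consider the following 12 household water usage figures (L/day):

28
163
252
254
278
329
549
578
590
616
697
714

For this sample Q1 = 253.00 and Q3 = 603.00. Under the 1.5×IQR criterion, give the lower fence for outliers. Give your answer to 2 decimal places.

-272.00

IQR = Q3 − Q1 = 603.00 − 253.00 = 350.00.
Lower fence = Q1 − 1.5·IQR = 253.00 − 525.00 = -272.00.
Upper fence = Q3 + 1.5·IQR = 603.00 + 525.00 = 1128.00.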